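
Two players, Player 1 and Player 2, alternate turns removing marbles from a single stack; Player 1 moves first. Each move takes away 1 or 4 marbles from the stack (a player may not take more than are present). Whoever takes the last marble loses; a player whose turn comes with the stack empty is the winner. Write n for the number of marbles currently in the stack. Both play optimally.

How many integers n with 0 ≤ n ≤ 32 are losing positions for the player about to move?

Use the standard recursion: the mover wins at a terminal position; elsewhere, the mover wins exactly when some move hands the opponent an L position.
n=0: no move; the opponent has just taken the last marble and therefore loses → W
n=1: only reaches 0(W), which is W → L
n=2: reaches L-position 1 → W
n=3: only reaches 2(W), which is W → L
n=4: reaches L-position 3 → W
n=5: reaches L-position 1 → W
n=6: only reaches 5(W), 2(W), all W → L
n=7: reaches L-position 6 → W
n=8: only reaches 7(W), 4(W), all W → L
n=9: reaches L-position 8 → W
n=10: reaches L-position 6 → W
n=11: only reaches 10(W), 7(W), all W → L
n=12: reaches L-position 11 → W
n=13: only reaches 12(W), 9(W), all W → L
n=14: reaches L-position 13 → W
n=15: reaches L-position 11 → W
n=16: only reaches 15(W), 12(W), all W → L
n=17: reaches L-position 16 → W
n=18: only reaches 17(W), 14(W), all W → L
n=19: reaches L-position 18 → W
n=20: reaches L-position 16 → W
n=21: only reaches 20(W), 17(W), all W → L
n=22: reaches L-position 21 → W
n=23: only reaches 22(W), 19(W), all W → L
n=24: reaches L-position 23 → W
n=25: reaches L-position 21 → W
n=26: only reaches 25(W), 22(W), all W → L
n=27: reaches L-position 26 → W
n=28: only reaches 27(W), 24(W), all W → L
n=29: reaches L-position 28 → W
n=30: reaches L-position 26 → W
n=31: only reaches 30(W), 27(W), all W → L
n=32: reaches L-position 31 → W
L entries with 0 ≤ n ≤ 32: n = 1, 3, 6, 8, 11, 13, 16, 18, 21, 23, 26, 28, 31; that makes 13.

13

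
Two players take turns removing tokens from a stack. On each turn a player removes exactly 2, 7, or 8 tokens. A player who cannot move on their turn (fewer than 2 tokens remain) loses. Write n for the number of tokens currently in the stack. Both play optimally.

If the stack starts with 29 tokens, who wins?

The second player wins.

Use the standard recursion: the mover loses at a terminal position; elsewhere, the mover wins exactly when some move hands the opponent an L position.
n=0: no move → L
n=1: no move → L
n=2: can move to 0, which is L ⇒ W
n=3: can move to 1, which is L ⇒ W
n=4: the only move is to 2(W), a W ⇒ L
n=5: the only move is to 3(W), a W ⇒ L
n=6: can move to 4, which is L ⇒ W
n=7: can move to 5, which is L ⇒ W
n=8: can move to 1, which is L ⇒ W
n=9: can move to 1, which is L ⇒ W
n=10: moves to 8(W), 3(W), 2(W); every one is W ⇒ L
n=11: can move to 4, which is L ⇒ W
n=12: can move to 10, which is L ⇒ W
n=13: can move to 5, which is L ⇒ W
n=14: moves to 12(W), 7(W), 6(W); every one is W ⇒ L
n=15: moves to 13(W), 8(W), 7(W); every one is W ⇒ L
n=16: can move to 14, which is L ⇒ W
n=17: can move to 15, which is L ⇒ W
n=18: can move to 10, which is L ⇒ W
n=19: moves to 17(W), 12(W), 11(W); every one is W ⇒ L
n=20: moves to 18(W), 13(W), 12(W); every one is W ⇒ L
n=21: can move to 19, which is L ⇒ W
n=22: can move to 20, which is L ⇒ W
n=23: can move to 15, which is L ⇒ W
n=24: moves to 22(W), 17(W), 16(W); every one is W ⇒ L
n=25: moves to 23(W), 18(W), 17(W); every one is W ⇒ L
n=26: can move to 24, which is L ⇒ W
n=27: can move to 25, which is L ⇒ W
n=28: can move to 20, which is L ⇒ W
n=29: moves to 27(W), 22(W), 21(W); every one is W ⇒ L
Every move from 29 reaches a W position, so the mover loses.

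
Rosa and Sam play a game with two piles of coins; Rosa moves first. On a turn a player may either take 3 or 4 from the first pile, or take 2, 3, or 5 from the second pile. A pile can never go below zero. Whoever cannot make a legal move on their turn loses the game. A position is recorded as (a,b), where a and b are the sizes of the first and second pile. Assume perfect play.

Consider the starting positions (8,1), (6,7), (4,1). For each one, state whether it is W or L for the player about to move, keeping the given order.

Use the standard recursion: the mover loses at a terminal position; elsewhere, the mover wins exactly when some move hands the opponent an L position.
No move ever increases a pile, so every position that can arise here has a ≤ 8 and b ≤ 7; it is enough to label the cells with 0 ≤ a ≤ 8 and 0 ≤ b ≤ 7.
Every move lowers a or b (never raises either), so fill the grid row by row in increasing a, and left to right within a row: each cell's successors are then already labelled.
      b=0  b=1  b=2  b=3  b=4  b=5  b=6  b=7
a=0:    L    L    W    W    W    W    W    L
a=1:    L    L    W    W    W    W    W    L
a=2:    L    L    W    W    W    W    W    L
a=3:    W    W    L    L    W    W    W    W
a=4:    W    W    L    L    W    W    W    W
a=5:    W    W    L    L    W    W    W    W
a=6:    W    W    W    W    L    L    W    W
a=7:    L    L    W    W    W    W    W    L
a=8:    L    L    W    W    W    W    W    L
Cells with no legal move (terminal, hence L): (0,0), (0,1), (1,0), (1,1), (2,0), (2,1).
The remaining L cells, each justified by listing all of its moves:
(0,7): only reaches (0,5)(W), (0,4)(W), (0,2)(W), all W → L
(1,7): only reaches (1,5)(W), (1,4)(W), (1,2)(W), all W → L
(2,7): only reaches (2,5)(W), (2,4)(W), (2,2)(W), all W → L
(3,2): only reaches (0,2)(W), (3,0)(W), all W → L
(3,3): only reaches (0,3)(W), (3,1)(W), (3,0)(W), all W → L
(4,2): only reaches (1,2)(W), (0,2)(W), (4,0)(W), all W → L
(4,3): only reaches (1,3)(W), (0,3)(W), (4,1)(W), (4,0)(W), all W → L
(5,2): only reaches (2,2)(W), (1,2)(W), (5,0)(W), all W → L
(5,3): only reaches (2,3)(W), (1,3)(W), (5,1)(W), (5,0)(W), all W → L
(6,4): only reaches (3,4)(W), (2,4)(W), (6,2)(W), (6,1)(W), all W → L
(6,5): only reaches (3,5)(W), (2,5)(W), (6,3)(W), (6,2)(W), (6,0)(W), all W → L
(7,0): only reaches (4,0)(W), (3,0)(W), all W → L
(7,1): only reaches (4,1)(W), (3,1)(W), all W → L
(7,7): only reaches (4,7)(W), (3,7)(W), (7,5)(W), (7,4)(W), (7,2)(W), all W → L
(8,0): only reaches (5,0)(W), (4,0)(W), all W → L
(8,1): only reaches (5,1)(W), (4,1)(W), all W → L
(8,7): only reaches (5,7)(W), (4,7)(W), (8,5)(W), (8,4)(W), (8,2)(W), all W → L
Every other cell has at least one move into one of the L cells above, so it is W.
(8,1): one of the L cells justified above, so L
(6,7): the move to (2,7) reaches an L cell, so W
(4,1): the move to (1,1) reaches an L cell, so W

(8,1): L, (6,7): W, (4,1): W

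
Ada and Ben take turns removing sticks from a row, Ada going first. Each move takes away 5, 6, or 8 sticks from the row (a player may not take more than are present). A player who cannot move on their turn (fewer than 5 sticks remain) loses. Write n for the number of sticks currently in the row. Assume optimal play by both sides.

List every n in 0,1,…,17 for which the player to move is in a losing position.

0, 1, 2, 3, 4, 13, 14, 15, 16, 17

Classify positions by backward induction: terminal positions (no move available) are L. From any other position, the mover wins iff some move reaches an L.
n=0: no move → L
n=1: no move → L
n=2: no move → L
n=3: no move → L
n=4: no move → L
n=5: W (go to 0, an L position)
n=6: W (go to 1, an L position)
n=7: W (go to 2, an L position)
n=8: W (go to 3, an L position)
n=9: W (go to 4, an L position)
n=10: W (go to 4, an L position)
n=11: W (go to 3, an L position)
n=12: W (go to 4, an L position)
n=13: L (options 8(W), 7(W), 5(W) are all W)
n=14: L (options 9(W), 8(W), 6(W) are all W)
n=15: L (options 10(W), 9(W), 7(W) are all W)
n=16: L (options 11(W), 10(W), 8(W) are all W)
n=17: L (options 12(W), 11(W), 9(W) are all W)
The losing starting values of n are exactly the entries labelled L in this table (10 of them).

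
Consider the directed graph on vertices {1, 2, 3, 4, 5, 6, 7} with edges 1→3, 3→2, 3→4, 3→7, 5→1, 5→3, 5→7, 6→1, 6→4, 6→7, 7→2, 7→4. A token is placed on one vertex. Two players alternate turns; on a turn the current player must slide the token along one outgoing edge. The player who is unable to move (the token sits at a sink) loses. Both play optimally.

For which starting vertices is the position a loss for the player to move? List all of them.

Build the W/L table. Terminal = L. A non-terminal position is W if it has a move to some L; otherwise it is L.
Every edge goes from a vertex to one that appears earlier in the order 2, 4, 7, 3, 1, 6, 5, so processing vertices in that order labels each vertex after all of its successors.
2: no outgoing edge → L
4: no outgoing edge → L
7: can move to 4, which is L ⇒ W
3: can move to 4, which is L ⇒ W
1: the only move is to 3(W), a W ⇒ L
6: can move to 1, which is L ⇒ W
5: can move to 1, which is L ⇒ W
The losing starting vertices are exactly the entries labelled L in this table (3 of them).

1, 2, 4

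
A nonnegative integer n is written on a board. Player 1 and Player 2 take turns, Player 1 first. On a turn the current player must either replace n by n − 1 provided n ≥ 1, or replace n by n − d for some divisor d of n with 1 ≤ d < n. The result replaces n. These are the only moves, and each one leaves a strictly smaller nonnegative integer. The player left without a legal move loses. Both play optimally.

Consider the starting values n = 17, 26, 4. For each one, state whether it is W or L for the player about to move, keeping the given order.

17: L, 26: W, 4: W

Compute win/loss labels from the base case upward. A position with no move is L. Any other position is W if it can reach an L in one move, else L.
n=0: no move → L
n=1: W (go to 0, an L position)
n=2: L (sole option 1(W) is W)
n=3: W (go to 2, an L position)
n=4: W (go to 2, an L position)
n=5: L (sole option 4(W) is W)
n=6: W (go to 5, an L position)
n=7: L (sole option 6(W) is W)
n=8: W (go to 7, an L position)
n=9: L (options 6(W), 8(W) are all W)
n=10: W (go to 5, an L position)
n=11: L (sole option 10(W) is W)
n=12: W (go to 9, an L position)
n=13: L (sole option 12(W) is W)
n=14: W (go to 7, an L position)
n=15: L (options 10(W), 12(W), 14(W) are all W)
n=16: W (go to 15, an L position)
n=17: L (sole option 16(W) is W)
n=18: W (go to 9, an L position)
n=19: L (sole option 18(W) is W)
n=20: W (go to 15, an L position)
n=21: L (options 14(W), 18(W), 20(W) are all W)
n=22: W (go to 11, an L position)
n=23: L (sole option 22(W) is W)
n=24: W (go to 21, an L position)
n=25: L (options 20(W), 24(W) are all W)
n=26: W (go to 13, an L position)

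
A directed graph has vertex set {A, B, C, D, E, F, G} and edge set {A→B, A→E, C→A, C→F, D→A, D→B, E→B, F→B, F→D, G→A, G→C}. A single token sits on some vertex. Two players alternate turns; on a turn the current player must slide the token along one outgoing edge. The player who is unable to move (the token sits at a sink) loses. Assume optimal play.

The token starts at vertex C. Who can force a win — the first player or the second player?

Positions with no move are L. A position that does have a move is losing for the player to move precisely when every available move leads to a winning position for the opponent. Fill in the labels:
Every edge goes from a vertex to one that appears earlier in the order B, E, A, D, F, C, G, so processing vertices in that order labels each vertex after all of its successors.
B: no outgoing edge → L
E: can move to B, which is L ⇒ W
A: can move to B, which is L ⇒ W
D: can move to B, which is L ⇒ W
F: can move to B, which is L ⇒ W
C: moves to F(W), A(W); every one is W ⇒ L
G: can move to C, which is L ⇒ W
Every move from C reaches a W position, so the mover loses.

The second player wins.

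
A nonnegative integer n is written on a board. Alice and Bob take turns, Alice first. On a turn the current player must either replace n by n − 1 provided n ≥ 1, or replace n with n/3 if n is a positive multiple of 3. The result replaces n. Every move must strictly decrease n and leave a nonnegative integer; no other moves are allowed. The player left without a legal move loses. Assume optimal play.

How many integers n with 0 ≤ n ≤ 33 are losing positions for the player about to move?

Use the standard recursion: the mover loses at a terminal position; elsewhere, the mover wins exactly when some move hands the opponent an L position.
n=0: no move → L
n=1: W (go to 0, an L position)
n=2: L (sole option 1(W) is W)
n=3: W (go to 2, an L position)
n=4: L (sole option 3(W) is W)
n=5: W (go to 4, an L position)
n=6: W (go to 2, an L position)
n=7: L (sole option 6(W) is W)
n=8: W (go to 7, an L position)
n=9: L (options 3(W), 8(W) are all W)
n=10: W (go to 9, an L position)
n=11: L (sole option 10(W) is W)
n=12: W (go to 4, an L position)
n=13: L (sole option 12(W) is W)
n=14: W (go to 13, an L position)
n=15: L (options 5(W), 14(W) are all W)
n=16: W (go to 15, an L position)
n=17: L (sole option 16(W) is W)
n=18: W (go to 17, an L position)
n=19: L (sole option 18(W) is W)
n=20: W (go to 19, an L position)
n=21: W (go to 7, an L position)
n=22: L (sole option 21(W) is W)
n=23: W (go to 22, an L position)
n=24: L (options 8(W), 23(W) are all W)
n=25: W (go to 24, an L position)
n=26: L (sole option 25(W) is W)
n=27: W (go to 9, an L position)
n=28: L (sole option 27(W) is W)
n=29: W (go to 28, an L position)
n=30: L (options 10(W), 29(W) are all W)
n=31: W (go to 30, an L position)
n=32: L (sole option 31(W) is W)
n=33: W (go to 11, an L position)
L entries with 0 ≤ n ≤ 33: n = 0, 2, 4, 7, 9, 11, 13, 15, 17, 19, 22, 24, 26, 28, 30, 32; that makes 16.

16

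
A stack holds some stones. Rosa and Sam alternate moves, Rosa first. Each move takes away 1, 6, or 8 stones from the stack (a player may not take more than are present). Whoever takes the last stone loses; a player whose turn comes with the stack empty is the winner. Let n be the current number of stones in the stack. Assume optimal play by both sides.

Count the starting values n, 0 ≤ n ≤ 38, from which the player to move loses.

Positions with no move are W. A position that does have a move is losing for the player to move precisely when every available move leads to a winning position for the opponent. Fill in the labels:
n=0: no move; the opponent has just taken the last stone and therefore loses → W
n=1: →0(W) only, which is W, so L
n=2: →1(L), so W
n=3: →2(W) only, which is W, so L
n=4: →3(L), so W
n=5: →4(W) only, which is W, so L
n=6: →5(L), so W
n=7: →1(L), so W
n=8: →7(W), 2(W), 0(W) — all W, so L
n=9: →8(L), so W
n=10: →9(W), 4(W), 2(W) — all W, so L
n=11: →10(L), so W
n=12: →11(W), 6(W), 4(W) — all W, so L
n=13: →12(L), so W
n=14: →8(L), so W
n=15: →14(W), 9(W), 7(W) — all W, so L
n=16: →15(L), so W
n=17: →16(W), 11(W), 9(W) — all W, so L
n=18: →17(L), so W
n=19: →18(W), 13(W), 11(W) — all W, so L
n=20: →19(L), so W
n=21: →15(L), so W
n=22: →21(W), 16(W), 14(W) — all W, so L
n=23: →22(L), so W
n=24: →23(W), 18(W), 16(W) — all W, so L
n=25: →24(L), so W
n=26: →25(W), 20(W), 18(W) — all W, so L
n=27: →26(L), so W
n=28: →22(L), so W
n=29: →28(W), 23(W), 21(W) — all W, so L
n=30: →29(L), so W
n=31: →30(W), 25(W), 23(W) — all W, so L
n=32: →31(L), so W
n=33: →32(W), 27(W), 25(W) — all W, so L
n=34: →33(L), so W
n=35: →29(L), so W
n=36: →35(W), 30(W), 28(W) — all W, so L
n=37: →36(L), so W
n=38: →37(W), 32(W), 30(W) — all W, so L
L entries with 0 ≤ n ≤ 38: n = 1, 3, 5, 8, 10, 12, 15, 17, 19, 22, 24, 26, 29, 31, 33, 36, 38; that makes 17.

17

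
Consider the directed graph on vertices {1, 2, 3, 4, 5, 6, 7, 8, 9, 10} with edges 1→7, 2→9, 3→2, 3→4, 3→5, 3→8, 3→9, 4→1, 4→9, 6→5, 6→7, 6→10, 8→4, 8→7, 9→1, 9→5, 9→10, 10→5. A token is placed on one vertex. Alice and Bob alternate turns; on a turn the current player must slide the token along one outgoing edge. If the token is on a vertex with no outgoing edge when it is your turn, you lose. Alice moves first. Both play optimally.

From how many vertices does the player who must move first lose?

Positions with no move are L. A position that does have a move is losing for the player to move precisely when every available move leads to a winning position for the opponent. Fill in the labels:
Every edge goes from a vertex to one that appears earlier in the order 7, 5, 10, 1, 6, 9, 4, 2, 8, 3, so processing vertices in that order labels each vertex after all of its successors.
7: no outgoing edge → L
5: no outgoing edge → L
10: can move to 5, which is L ⇒ W
1: can move to 7, which is L ⇒ W
6: can move to 5, which is L ⇒ W
9: can move to 5, which is L ⇒ W
4: moves to 9(W), 1(W); every one is W ⇒ L
2: the only move is to 9(W), a W ⇒ L
8: can move to 4, which is L ⇒ W
3: can move to 2, which is L ⇒ W
The L vertices are 2, 4, 5, 7; that is 4 in all.

4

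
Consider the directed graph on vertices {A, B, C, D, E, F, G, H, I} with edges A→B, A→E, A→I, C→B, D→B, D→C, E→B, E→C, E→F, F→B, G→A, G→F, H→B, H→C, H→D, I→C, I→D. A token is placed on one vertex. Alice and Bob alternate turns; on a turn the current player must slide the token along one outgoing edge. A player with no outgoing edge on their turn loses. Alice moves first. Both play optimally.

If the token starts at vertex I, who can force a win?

Bob wins.

Use the standard recursion: the mover loses at a terminal position; elsewhere, the mover wins exactly when some move hands the opponent an L position.
Every edge goes from a vertex to one that appears earlier in the order B, C, D, I, H, F, E, A, G, so processing vertices in that order labels each vertex after all of its successors.
B: no outgoing edge → L
C: →B(L), so W
D: →B(L), so W
I: →D(W), C(W) — all W, so L
H: →B(L), so W
F: →B(L), so W
E: →B(L), so W
A: →I(L), so W
G: →A(W), F(W) — all W, so L
Every move from I reaches a W position, so the mover loses.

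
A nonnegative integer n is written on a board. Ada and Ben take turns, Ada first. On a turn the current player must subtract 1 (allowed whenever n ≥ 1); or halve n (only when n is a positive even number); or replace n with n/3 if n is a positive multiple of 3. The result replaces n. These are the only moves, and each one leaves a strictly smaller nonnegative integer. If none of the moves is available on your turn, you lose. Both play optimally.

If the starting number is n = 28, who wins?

Classify positions by backward induction: terminal positions (no move available) are L. From any other position, the mover wins iff some move reaches an L.
n=0: no move → L
n=1: can move to 0, which is L ⇒ W
n=2: the only move is to 1(W), a W ⇒ L
n=3: can move to 2, which is L ⇒ W
n=4: can move to 2, which is L ⇒ W
n=5: the only move is to 4(W), a W ⇒ L
n=6: can move to 2, which is L ⇒ W
n=7: the only move is to 6(W), a W ⇒ L
n=8: can move to 7, which is L ⇒ W
n=9: moves to 3(W), 8(W); every one is W ⇒ L
n=10: can move to 5, which is L ⇒ W
n=11: the only move is to 10(W), a W ⇒ L
n=12: can move to 11, which is L ⇒ W
n=13: the only move is to 12(W), a W ⇒ L
n=14: can move to 7, which is L ⇒ W
n=15: can move to 5, which is L ⇒ W
n=16: moves to 8(W), 15(W); every one is W ⇒ L
n=17: can move to 16, which is L ⇒ W
n=18: can move to 9, which is L ⇒ W
n=19: the only move is to 18(W), a W ⇒ L
n=20: can move to 19, which is L ⇒ W
n=21: can move to 7, which is L ⇒ W
n=22: can move to 11, which is L ⇒ W
n=23: the only move is to 22(W), a W ⇒ L
n=24: can move to 23, which is L ⇒ W
n=25: the only move is to 24(W), a W ⇒ L
n=26: can move to 13, which is L ⇒ W
n=27: can move to 9, which is L ⇒ W
n=28: moves to 14(W), 27(W); every one is W ⇒ L
Every move from 28 reaches a W position, so the mover loses.

Ben wins.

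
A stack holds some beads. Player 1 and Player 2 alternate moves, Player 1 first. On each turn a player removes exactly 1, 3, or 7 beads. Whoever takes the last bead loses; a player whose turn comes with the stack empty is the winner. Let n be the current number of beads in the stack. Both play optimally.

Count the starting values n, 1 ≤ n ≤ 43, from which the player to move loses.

Use the standard recursion: the mover wins at a terminal position; elsewhere, the mover wins exactly when some move hands the opponent an L position.
n=0: no move; the opponent has just taken the last bead and therefore loses → W
n=1: the only move is to 0(W), a W ⇒ L
n=2: can move to 1, which is L ⇒ W
n=3: moves to 2(W), 0(W); every one is W ⇒ L
n=4: can move to 3, which is L ⇒ W
n=5: moves to 4(W), 2(W); every one is W ⇒ L
n=6: can move to 5, which is L ⇒ W
n=7: moves to 6(W), 4(W), 0(W); every one is W ⇒ L
n=8: can move to 7, which is L ⇒ W
n=9: moves to 8(W), 6(W), 2(W); every one is W ⇒ L
n=10: can move to 9, which is L ⇒ W
n=11: moves to 10(W), 8(W), 4(W); every one is W ⇒ L
n=12: can move to 11, which is L ⇒ W
n=13: moves to 12(W), 10(W), 6(W); every one is W ⇒ L
n=14: can move to 13, which is L ⇒ W
n=15: moves to 14(W), 12(W), 8(W); every one is W ⇒ L
n=16: can move to 15, which is L ⇒ W
n=17: moves to 16(W), 14(W), 10(W); every one is W ⇒ L
n=18: can move to 17, which is L ⇒ W
n=19: moves to 18(W), 16(W), 12(W); every one is W ⇒ L
n=20: can move to 19, which is L ⇒ W
n=21: moves to 20(W), 18(W), 14(W); every one is W ⇒ L
n=22: can move to 21, which is L ⇒ W
n=23: moves to 22(W), 20(W), 16(W); every one is W ⇒ L
n=24: can move to 23, which is L ⇒ W
n=25: moves to 24(W), 22(W), 18(W); every one is W ⇒ L
n=26: can move to 25, which is L ⇒ W
n=27: moves to 26(W), 24(W), 20(W); every one is W ⇒ L
n=28: can move to 27, which is L ⇒ W
n=29: moves to 28(W), 26(W), 22(W); every one is W ⇒ L
n=30: can move to 29, which is L ⇒ W
n=31: moves to 30(W), 28(W), 24(W); every one is W ⇒ L
n=32: can move to 31, which is L ⇒ W
n=33: moves to 32(W), 30(W), 26(W); every one is W ⇒ L
n=34: can move to 33, which is L ⇒ W
n=35: moves to 34(W), 32(W), 28(W); every one is W ⇒ L
n=36: can move to 35, which is L ⇒ W
n=37: moves to 36(W), 34(W), 30(W); every one is W ⇒ L
n=38: can move to 37, which is L ⇒ W
n=39: moves to 38(W), 36(W), 32(W); every one is W ⇒ L
n=40: can move to 39, which is L ⇒ W
n=41: moves to 40(W), 38(W), 34(W); every one is W ⇒ L
n=42: can move to 41, which is L ⇒ W
n=43: moves to 42(W), 40(W), 36(W); every one is W ⇒ L
L entries with 1 ≤ n ≤ 43 (the range starts at n=1): n = 1, 3, 5, 7, 9, 11, 13, 15, 17, 19, 21, 23, 25, 27, 29, 31, 33, 35, 37, 39, 41, 43; that makes 22.

22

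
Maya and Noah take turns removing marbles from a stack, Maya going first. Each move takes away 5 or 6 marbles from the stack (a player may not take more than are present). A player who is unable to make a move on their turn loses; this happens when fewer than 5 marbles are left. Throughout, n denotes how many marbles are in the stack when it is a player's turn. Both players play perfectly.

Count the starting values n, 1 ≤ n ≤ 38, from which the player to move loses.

19

Positions with no move are L. A position that does have a move is losing for the player to move precisely when every available move leads to a winning position for the opponent. Fill in the labels:
n=0: no move → L
n=1: no move → L
n=2: no move → L
n=3: no move → L
n=4: no move → L
n=5: can move to 0, which is L ⇒ W
n=6: can move to 1, which is L ⇒ W
n=7: can move to 2, which is L ⇒ W
n=8: can move to 3, which is L ⇒ W
n=9: can move to 4, which is L ⇒ W
n=10: can move to 4, which is L ⇒ W
n=11: moves to 6(W), 5(W); every one is W ⇒ L
n=12: moves to 7(W), 6(W); every one is W ⇒ L
n=13: moves to 8(W), 7(W); every one is W ⇒ L
n=14: moves to 9(W), 8(W); every one is W ⇒ L
n=15: moves to 10(W), 9(W); every one is W ⇒ L
n=16: can move to 11, which is L ⇒ W
n=17: can move to 12, which is L ⇒ W
n=18: can move to 13, which is L ⇒ W
n=19: can move to 14, which is L ⇒ W
n=20: can move to 15, which is L ⇒ W
n=21: can move to 15, which is L ⇒ W
n=22: moves to 17(W), 16(W); every one is W ⇒ L
n=23: moves to 18(W), 17(W); every one is W ⇒ L
n=24: moves to 19(W), 18(W); every one is W ⇒ L
n=25: moves to 20(W), 19(W); every one is W ⇒ L
n=26: moves to 21(W), 20(W); every one is W ⇒ L
n=27: can move to 22, which is L ⇒ W
n=28: can move to 23, which is L ⇒ W
n=29: can move to 24, which is L ⇒ W
n=30: can move to 25, which is L ⇒ W
n=31: can move to 26, which is L ⇒ W
n=32: can move to 26, which is L ⇒ W
n=33: moves to 28(W), 27(W); every one is W ⇒ L
n=34: moves to 29(W), 28(W); every one is W ⇒ L
n=35: moves to 30(W), 29(W); every one is W ⇒ L
n=36: moves to 31(W), 30(W); every one is W ⇒ L
n=37: moves to 32(W), 31(W); every one is W ⇒ L
n=38: can move to 33, which is L ⇒ W
L entries with 1 ≤ n ≤ 38 (n=0 is outside the asked range and is not counted): n = 1, 2, 3, 4, 11, 12, 13, 14, 15, 22, 23, 24, 25, 26, 33, 34, 35, 36, 37; that makes 19.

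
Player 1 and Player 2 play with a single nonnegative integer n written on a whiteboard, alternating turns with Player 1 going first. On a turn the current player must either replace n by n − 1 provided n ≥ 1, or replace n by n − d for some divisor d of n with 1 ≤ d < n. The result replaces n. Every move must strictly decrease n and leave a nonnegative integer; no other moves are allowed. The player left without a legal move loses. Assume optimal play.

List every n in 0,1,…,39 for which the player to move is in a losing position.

Use the standard recursion: the mover loses at a terminal position; elsewhere, the mover wins exactly when some move hands the opponent an L position.
n=0: no move → L
n=1: can move to 0, which is L ⇒ W
n=2: the only move is to 1(W), a W ⇒ L
n=3: can move to 2, which is L ⇒ W
n=4: can move to 2, which is L ⇒ W
n=5: the only move is to 4(W), a W ⇒ L
n=6: can move to 5, which is L ⇒ W
n=7: the only move is to 6(W), a W ⇒ L
n=8: can move to 7, which is L ⇒ W
n=9: moves to 6(W), 8(W); every one is W ⇒ L
n=10: can move to 5, which is L ⇒ W
n=11: the only move is to 10(W), a W ⇒ L
n=12: can move to 9, which is L ⇒ W
n=13: the only move is to 12(W), a W ⇒ L
n=14: can move to 7, which is L ⇒ W
n=15: moves to 10(W), 12(W), 14(W); every one is W ⇒ L
n=16: can move to 15, which is L ⇒ W
n=17: the only move is to 16(W), a W ⇒ L
n=18: can move to 9, which is L ⇒ W
n=19: the only move is to 18(W), a W ⇒ L
n=20: can move to 15, which is L ⇒ W
n=21: moves to 14(W), 18(W), 20(W); every one is W ⇒ L
n=22: can move to 11, which is L ⇒ W
n=23: the only move is to 22(W), a W ⇒ L
n=24: can move to 21, which is L ⇒ W
n=25: moves to 20(W), 24(W); every one is W ⇒ L
n=26: can move to 13, which is L ⇒ W
n=27: moves to 18(W), 24(W), 26(W); every one is W ⇒ L
n=28: can move to 21, which is L ⇒ W
n=29: the only move is to 28(W), a W ⇒ L
n=30: can move to 15, which is L ⇒ W
n=31: the only move is to 30(W), a W ⇒ L
n=32: can move to 31, which is L ⇒ W
n=33: moves to 22(W), 30(W), 32(W); every one is W ⇒ L
n=34: can move to 17, which is L ⇒ W
n=35: moves to 28(W), 30(W), 34(W); every one is W ⇒ L
n=36: can move to 27, which is L ⇒ W
n=37: the only move is to 36(W), a W ⇒ L
n=38: can move to 19, which is L ⇒ W
n=39: moves to 26(W), 36(W), 38(W); every one is W ⇒ L
Reading off the rows marked L gives the requested list; there are 20 such values of n.

0, 2, 5, 7, 9, 11, 13, 15, 17, 19, 21, 23, 25, 27, 29, 31, 33, 35, 37, 39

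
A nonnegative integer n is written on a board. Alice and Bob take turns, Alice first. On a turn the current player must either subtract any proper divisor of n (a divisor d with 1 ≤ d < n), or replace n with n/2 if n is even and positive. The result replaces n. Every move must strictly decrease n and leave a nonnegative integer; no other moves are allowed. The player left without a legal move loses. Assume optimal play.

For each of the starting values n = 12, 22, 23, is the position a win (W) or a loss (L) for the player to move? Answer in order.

Build the W/L table. Terminal = L. A non-terminal position is W if it has a move to some L; otherwise it is L.
n=0: no move → L
n=1: no move → L
n=2: →1(L), so W
n=3: →2(W) only, which is W, so L
n=4: →3(L), so W
n=5: →4(W) only, which is W, so L
n=6: →3(L), so W
n=7: →6(W) only, which is W, so L
n=8: →7(L), so W
n=9: →6(W), 8(W) — all W, so L
n=10: →5(L), so W
n=11: →10(W) only, which is W, so L
n=12: →9(L), so W
n=13: →12(W) only, which is W, so L
n=14: →7(L), so W
n=15: →10(W), 12(W), 14(W) — all W, so L
n=16: →15(L), so W
n=17: →16(W) only, which is W, so L
n=18: →9(L), so W
n=19: →18(W) only, which is W, so L
n=20: →15(L), so W
n=21: →14(W), 18(W), 20(W) — all W, so L
n=22: →11(L), so W
n=23: →22(W) only, which is W, so L

12: W, 22: W, 23: L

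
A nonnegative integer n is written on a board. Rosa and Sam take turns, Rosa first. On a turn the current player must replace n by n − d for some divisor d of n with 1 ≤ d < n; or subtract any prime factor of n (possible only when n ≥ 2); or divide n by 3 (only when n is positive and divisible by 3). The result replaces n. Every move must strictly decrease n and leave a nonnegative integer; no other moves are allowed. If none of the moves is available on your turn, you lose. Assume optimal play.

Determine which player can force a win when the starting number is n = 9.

Sam wins.

Label each position W (a win for the player to move) or L (a loss). A position with no legal move is L; any other position is W exactly when some move reaches an L, and L when every move reaches a W.
n=0: no move → L
n=1: no move → L
n=2: can move to 0, which is L ⇒ W
n=3: can move to 0, which is L ⇒ W
n=4: moves to 2(W), 3(W); every one is W ⇒ L
n=5: can move to 0, which is L ⇒ W
n=6: can move to 4, which is L ⇒ W
n=7: can move to 0, which is L ⇒ W
n=8: can move to 4, which is L ⇒ W
n=9: moves to 3(W), 6(W), 8(W); every one is W ⇒ L
The starting position 9 is L: whatever Rosa does, the opponent receives a W position.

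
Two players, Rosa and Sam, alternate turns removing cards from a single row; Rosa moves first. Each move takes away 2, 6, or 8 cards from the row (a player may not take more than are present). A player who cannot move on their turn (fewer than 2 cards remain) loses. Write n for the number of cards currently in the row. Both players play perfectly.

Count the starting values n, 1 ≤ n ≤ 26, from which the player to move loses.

7

Compute win/loss labels from the base case upward. A position with no move is L. Any other position is W if it can reach an L in one move, else L.
n=0: no move → L
n=1: no move → L
n=2: can move to 0, which is L ⇒ W
n=3: can move to 1, which is L ⇒ W
n=4: the only move is to 2(W), a W ⇒ L
n=5: the only move is to 3(W), a W ⇒ L
n=6: can move to 4, which is L ⇒ W
n=7: can move to 5, which is L ⇒ W
n=8: can move to 0, which is L ⇒ W
n=9: can move to 1, which is L ⇒ W
n=10: can move to 4, which is L ⇒ W
n=11: can move to 5, which is L ⇒ W
n=12: can move to 4, which is L ⇒ W
n=13: can move to 5, which is L ⇒ W
n=14: moves to 12(W), 8(W), 6(W); every one is W ⇒ L
n=15: moves to 13(W), 9(W), 7(W); every one is W ⇒ L
n=16: can move to 14, which is L ⇒ W
n=17: can move to 15, which is L ⇒ W
n=18: moves to 16(W), 12(W), 10(W); every one is W ⇒ L
n=19: moves to 17(W), 13(W), 11(W); every one is W ⇒ L
n=20: can move to 18, which is L ⇒ W
n=21: can move to 19, which is L ⇒ W
n=22: can move to 14, which is L ⇒ W
n=23: can move to 15, which is L ⇒ W
n=24: can move to 18, which is L ⇒ W
n=25: can move to 19, which is L ⇒ W
n=26: can move to 18, which is L ⇒ W
L entries with 1 ≤ n ≤ 26 (n=0 is outside the asked range and is not counted): n = 1, 4, 5, 14, 15, 18, 19; that makes 7.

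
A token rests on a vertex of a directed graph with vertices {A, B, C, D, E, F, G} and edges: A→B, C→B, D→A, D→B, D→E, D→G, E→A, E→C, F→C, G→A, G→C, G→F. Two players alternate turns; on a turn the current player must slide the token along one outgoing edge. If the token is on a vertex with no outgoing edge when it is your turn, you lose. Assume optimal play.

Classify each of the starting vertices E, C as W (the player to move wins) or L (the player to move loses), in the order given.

E: L, C: W

Positions with no move are L. A position that does have a move is losing for the player to move precisely when every available move leads to a winning position for the opponent. Fill in the labels:
Every edge goes from a vertex to one that appears earlier in the order B, C, A, E, F, G, D, so processing vertices in that order labels each vertex after all of its successors.
B: no outgoing edge → L
C: reaches L-position B → W
A: reaches L-position B → W
E: only reaches A(W), C(W), all W → L
F: only reaches C(W), which is W → L
G: reaches L-position F → W
D: reaches L-position E → W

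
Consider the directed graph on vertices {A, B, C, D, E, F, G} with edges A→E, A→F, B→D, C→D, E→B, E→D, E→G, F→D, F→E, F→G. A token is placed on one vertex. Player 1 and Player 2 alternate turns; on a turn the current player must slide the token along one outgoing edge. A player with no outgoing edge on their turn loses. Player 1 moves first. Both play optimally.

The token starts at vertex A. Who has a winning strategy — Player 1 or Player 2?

Player 2 wins.

Compute win/loss labels from the base case upward. A position with no move is L. Any other position is W if it can reach an L in one move, else L.
Every edge goes from a vertex to one that appears earlier in the order G, D, B, E, C, F, A, so processing vertices in that order labels each vertex after all of its successors.
G: no outgoing edge → L
D: no outgoing edge → L
B: reaches L-position D → W
E: reaches L-position D → W
C: reaches L-position D → W
F: reaches L-position D → W
A: only reaches F(W), E(W), all W → L
Every move from A reaches a W position, so the mover loses.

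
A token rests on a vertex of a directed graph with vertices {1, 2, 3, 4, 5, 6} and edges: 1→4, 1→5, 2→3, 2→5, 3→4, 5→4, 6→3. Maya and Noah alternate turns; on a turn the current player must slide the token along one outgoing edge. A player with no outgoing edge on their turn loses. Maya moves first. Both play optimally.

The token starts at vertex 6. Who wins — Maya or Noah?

Work bottom-up. With no move the player to move loses. Otherwise the position is W if at least one move leads to an L position for the opponent, and L if every move leads to a W.
Every edge goes from a vertex to one that appears earlier in the order 4, 5, 3, 2, 1, 6, so processing vertices in that order labels each vertex after all of its successors.
4: no outgoing edge → L
5: W (go to 4, an L position)
3: W (go to 4, an L position)
2: L (options 3(W), 5(W) are all W)
1: W (go to 4, an L position)
6: L (sole option 3(W) is W)
Every move from 6 reaches a W position, so the mover loses.

Noah wins.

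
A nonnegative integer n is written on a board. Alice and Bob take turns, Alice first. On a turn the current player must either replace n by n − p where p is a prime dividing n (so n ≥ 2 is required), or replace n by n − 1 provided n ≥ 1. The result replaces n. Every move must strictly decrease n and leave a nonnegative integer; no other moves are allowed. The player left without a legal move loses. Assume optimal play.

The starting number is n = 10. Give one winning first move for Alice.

Move to 8.

Positions with no move are L. A position that does have a move is losing for the player to move precisely when every available move leads to a winning position for the opponent. Fill in the labels:
n=0: no move → L
n=1: can move to 0, which is L ⇒ W
n=2: can move to 0, which is L ⇒ W
n=3: can move to 0, which is L ⇒ W
n=4: moves to 2(W), 3(W); every one is W ⇒ L
n=5: can move to 0, which is L ⇒ W
n=6: can move to 4, which is L ⇒ W
n=7: can move to 0, which is L ⇒ W
n=8: moves to 6(W), 7(W); every one is W ⇒ L
n=9: can move to 8, which is L ⇒ W
n=10: can move to 8, which is L ⇒ W
From 10, the L positions reachable in one move are: 8.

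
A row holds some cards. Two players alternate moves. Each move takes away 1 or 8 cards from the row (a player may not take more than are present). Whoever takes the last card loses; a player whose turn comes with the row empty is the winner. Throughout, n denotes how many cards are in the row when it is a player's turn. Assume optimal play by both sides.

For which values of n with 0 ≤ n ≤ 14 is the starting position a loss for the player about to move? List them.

Classify positions by backward induction: terminal positions (no move available) are W. From any other position, the mover wins iff some move reaches an L.
n=0: no move; the opponent has just taken the last card and therefore loses → W
n=1: L (sole option 0(W) is W)
n=2: W (go to 1, an L position)
n=3: L (sole option 2(W) is W)
n=4: W (go to 3, an L position)
n=5: L (sole option 4(W) is W)
n=6: W (go to 5, an L position)
n=7: L (sole option 6(W) is W)
n=8: W (go to 7, an L position)
n=9: W (go to 1, an L position)
n=10: L (options 9(W), 2(W) are all W)
n=11: W (go to 10, an L position)
n=12: L (options 11(W), 4(W) are all W)
n=13: W (go to 12, an L position)
n=14: L (options 13(W), 6(W) are all W)
Reading off the rows marked L gives the requested list; there are 7 such values of n.

1, 3, 5, 7, 10, 12, 14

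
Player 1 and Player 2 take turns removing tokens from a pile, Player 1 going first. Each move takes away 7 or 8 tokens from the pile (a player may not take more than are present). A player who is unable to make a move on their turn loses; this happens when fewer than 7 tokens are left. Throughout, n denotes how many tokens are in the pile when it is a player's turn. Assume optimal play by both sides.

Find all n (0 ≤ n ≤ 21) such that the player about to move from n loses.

Build the W/L table. Terminal = L. A non-terminal position is W if it has a move to some L; otherwise it is L.
n=0: no move → L
n=1: no move → L
n=2: no move → L
n=3: no move → L
n=4: no move → L
n=5: no move → L
n=6: no move → L
n=7: reaches L-position 0 → W
n=8: reaches L-position 1 → W
n=9: reaches L-position 2 → W
n=10: reaches L-position 3 → W
n=11: reaches L-position 4 → W
n=12: reaches L-position 5 → W
n=13: reaches L-position 6 → W
n=14: reaches L-position 6 → W
n=15: only reaches 8(W), 7(W), all W → L
n=16: only reaches 9(W), 8(W), all W → L
n=17: only reaches 10(W), 9(W), all W → L
n=18: only reaches 11(W), 10(W), all W → L
n=19: only reaches 12(W), 11(W), all W → L
n=20: only reaches 13(W), 12(W), all W → L
n=21: only reaches 14(W), 13(W), all W → L
The losing starting values of n are exactly the entries labelled L in this table (14 of them).

0, 1, 2, 3, 4, 5, 6, 15, 16, 17, 18, 19, 20, 21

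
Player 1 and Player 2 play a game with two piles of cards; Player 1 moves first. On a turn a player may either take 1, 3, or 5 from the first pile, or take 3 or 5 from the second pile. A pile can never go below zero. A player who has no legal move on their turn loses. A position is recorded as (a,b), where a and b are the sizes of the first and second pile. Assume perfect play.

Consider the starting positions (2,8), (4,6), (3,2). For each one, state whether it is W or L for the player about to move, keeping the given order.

(2,8): L, (4,6): W, (3,2): W

Build the W/L table. Terminal = L. A non-terminal position is W if it has a move to some L; otherwise it is L.
No move ever increases a pile, so every position that can arise here has a ≤ 4 and b ≤ 8; it is enough to label the cells with 0 ≤ a ≤ 4 and 0 ≤ b ≤ 8.
Every move lowers a or b (never raises either), so fill the grid row by row in increasing a, and left to right within a row: each cell's successors are then already labelled.
      b=0  b=1  b=2  b=3  b=4  b=5  b=6  b=7  b=8
a=0:    L    L    L    W    W    W    W    W    L
a=1:    W    W    W    L    L    L    W    W    W
a=2:    L    L    L    W    W    W    W    W    L
a=3:    W    W    W    L    L    L    W    W    W
a=4:    L    L    L    W    W    W    W    W    L
Cells with no legal move (terminal, hence L): (0,0), (0,1), (0,2).
The remaining L cells, each justified by listing all of its moves:
(0,8): L (options (0,5)(W), (0,3)(W) are all W)
(1,3): L (options (0,3)(W), (1,0)(W) are all W)
(1,4): L (options (0,4)(W), (1,1)(W) are all W)
(1,5): L (options (0,5)(W), (1,2)(W), (1,0)(W) are all W)
(2,0): L (sole option (1,0)(W) is W)
(2,1): L (sole option (1,1)(W) is W)
(2,2): L (sole option (1,2)(W) is W)
(2,8): L (options (1,8)(W), (2,5)(W), (2,3)(W) are all W)
(3,3): L (options (2,3)(W), (0,3)(W), (3,0)(W) are all W)
(3,4): L (options (2,4)(W), (0,4)(W), (3,1)(W) are all W)
(3,5): L (options (2,5)(W), (0,5)(W), (3,2)(W), (3,0)(W) are all W)
(4,0): L (options (3,0)(W), (1,0)(W) are all W)
(4,1): L (options (3,1)(W), (1,1)(W) are all W)
(4,2): L (options (3,2)(W), (1,2)(W) are all W)
(4,8): L (options (3,8)(W), (1,8)(W), (4,5)(W), (4,3)(W) are all W)
Every other cell has at least one move into one of the L cells above, so it is W.
(2,8): one of the L cells justified above, so L
(4,6): the move to (4,1) reaches an L cell, so W
(3,2): the move to (2,2) reaches an L cell, so W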